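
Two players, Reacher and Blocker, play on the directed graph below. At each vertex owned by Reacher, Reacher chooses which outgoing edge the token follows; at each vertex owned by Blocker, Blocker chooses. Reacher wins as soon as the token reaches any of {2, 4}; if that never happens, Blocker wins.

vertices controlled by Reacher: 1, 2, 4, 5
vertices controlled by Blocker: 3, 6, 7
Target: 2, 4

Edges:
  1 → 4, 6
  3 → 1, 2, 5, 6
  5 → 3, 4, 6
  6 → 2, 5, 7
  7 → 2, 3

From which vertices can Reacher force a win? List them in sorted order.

A0 = {2, 4}
A1: add {1, 5} — 1 (Reacher) has 1→4; 5 (Reacher) has 5→4.
A2 = A1; e.g. 3 (Blocker) can still go to 6. Fixed point.
Reacher's winning region = {1, 2, 4, 5}.

1, 2, 4, 5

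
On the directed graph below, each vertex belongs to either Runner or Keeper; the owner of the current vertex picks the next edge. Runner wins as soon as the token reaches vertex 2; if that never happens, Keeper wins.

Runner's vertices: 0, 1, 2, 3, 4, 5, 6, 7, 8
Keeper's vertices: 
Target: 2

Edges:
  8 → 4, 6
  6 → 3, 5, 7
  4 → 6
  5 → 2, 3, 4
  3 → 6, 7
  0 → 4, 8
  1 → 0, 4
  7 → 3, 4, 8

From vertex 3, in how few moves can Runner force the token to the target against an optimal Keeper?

3

A0 = {2}
A1: add {5} — 5 (Runner) has 5→2.
A2: add {6} — 6 (Runner) has 6→5.
A3: add {3, 4, 8} — 3 (Runner) has 3→6; 4 (Runner) has 4→6; 8 (Runner) has 8→6.
3 enters the attractor at level 3, so Runner can force the target in 3 moves from there.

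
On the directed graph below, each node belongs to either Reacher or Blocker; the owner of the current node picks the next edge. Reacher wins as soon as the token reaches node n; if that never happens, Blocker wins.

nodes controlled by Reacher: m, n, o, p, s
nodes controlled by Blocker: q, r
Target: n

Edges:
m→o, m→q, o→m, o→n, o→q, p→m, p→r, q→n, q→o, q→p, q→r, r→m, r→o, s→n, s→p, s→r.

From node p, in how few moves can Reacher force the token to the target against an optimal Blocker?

A0 = {n}
A1: add {o, s} — o (Reacher) has o→n; s (Reacher) has s→n.
A2: add {m} — m (Reacher) has m→o.
A3: add {p, r} — p (Reacher) has p→m; r (Blocker): all of {m, o} already in.
p enters the attractor at level 3, so Reacher can force the target in 3 moves from there.

3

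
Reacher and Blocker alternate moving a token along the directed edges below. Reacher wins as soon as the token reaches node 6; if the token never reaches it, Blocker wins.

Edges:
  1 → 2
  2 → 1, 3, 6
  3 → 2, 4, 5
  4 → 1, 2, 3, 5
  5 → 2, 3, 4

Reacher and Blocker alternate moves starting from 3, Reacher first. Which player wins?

Track states (vertex, player-to-move).
A0 = {(6,Reacher), (6,Blocker)}
A1: add {(2,Reacher)}.
A2: add {(1,Blocker)}.
A3: add {(4,Reacher)}.
A4 = A3; e.g. (1,Reacher) stays out. (3,Reacher) never enters ⇒ Blocker avoids the target.

Blocker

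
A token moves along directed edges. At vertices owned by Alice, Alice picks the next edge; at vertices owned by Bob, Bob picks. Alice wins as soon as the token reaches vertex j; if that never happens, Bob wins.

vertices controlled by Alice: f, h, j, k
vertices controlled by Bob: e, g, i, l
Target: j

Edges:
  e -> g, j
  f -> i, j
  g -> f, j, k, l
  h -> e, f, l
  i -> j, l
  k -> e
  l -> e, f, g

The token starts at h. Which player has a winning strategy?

Alice

A0 = {j}
A1: add {f} — f (Alice) has f→j.
A2: add {h} — h (Alice) has h→f.
A3 = A2; e.g. e (Bob) can still go to g. Fixed point.
h ∈ A2, so Alice can force the target.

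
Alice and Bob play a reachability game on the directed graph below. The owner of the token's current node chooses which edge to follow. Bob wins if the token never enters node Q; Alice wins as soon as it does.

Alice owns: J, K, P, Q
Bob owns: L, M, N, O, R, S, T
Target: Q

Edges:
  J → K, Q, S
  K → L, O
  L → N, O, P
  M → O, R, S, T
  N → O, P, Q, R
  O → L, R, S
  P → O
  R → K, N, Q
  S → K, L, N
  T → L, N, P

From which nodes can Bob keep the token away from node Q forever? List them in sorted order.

A0 = {Q}
A1: add {J} — J (Alice) has J→Q.
A2 = A1; e.g. K (Alice) has no edge into A1. Fixed point.
Alice's attractor = {J, Q}; Bob avoids the target exactly from the complement.

K, L, M, N, O, P, R, S, T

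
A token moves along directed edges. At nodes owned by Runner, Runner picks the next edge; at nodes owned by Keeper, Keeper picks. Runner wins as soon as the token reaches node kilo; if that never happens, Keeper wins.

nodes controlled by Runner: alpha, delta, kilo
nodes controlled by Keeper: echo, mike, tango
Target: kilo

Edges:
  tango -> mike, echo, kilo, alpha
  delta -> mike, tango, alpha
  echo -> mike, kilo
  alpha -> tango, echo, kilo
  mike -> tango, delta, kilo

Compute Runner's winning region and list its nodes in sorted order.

alpha, delta, kilo

A0 = {kilo}
A1: add {alpha} — alpha (Runner) has alpha→kilo.
A2: add {delta} — delta (Runner) has delta→alpha.
A3 = A2; e.g. mike (Keeper) can still go to tango. Fixed point.
Runner's winning region = {alpha, delta, kilo}.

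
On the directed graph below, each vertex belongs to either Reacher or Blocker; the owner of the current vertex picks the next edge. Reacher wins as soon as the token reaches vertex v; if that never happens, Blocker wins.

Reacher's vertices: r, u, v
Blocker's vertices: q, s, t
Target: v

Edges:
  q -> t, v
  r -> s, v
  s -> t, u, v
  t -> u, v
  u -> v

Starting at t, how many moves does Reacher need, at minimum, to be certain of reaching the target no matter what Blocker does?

2

A0 = {v}
A1: add {r, u} — r (Reacher) has r→v; u (Reacher) has u→v.
A2: add {t} — t (Blocker): all of {u, v} already in.
t enters the attractor at level 2, so Reacher can force the target in 2 moves from there.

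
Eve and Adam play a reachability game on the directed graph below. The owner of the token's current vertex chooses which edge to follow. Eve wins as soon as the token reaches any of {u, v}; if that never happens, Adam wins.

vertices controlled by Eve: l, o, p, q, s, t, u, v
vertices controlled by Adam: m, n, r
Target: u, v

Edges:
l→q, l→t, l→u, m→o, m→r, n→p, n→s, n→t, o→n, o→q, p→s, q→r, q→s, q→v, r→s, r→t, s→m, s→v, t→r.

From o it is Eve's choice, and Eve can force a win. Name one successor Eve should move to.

q

A0 = {u, v}
A1: add {l, q, s} — l (Eve) has l→u; q (Eve) has q→v; s (Eve) has s→v.
A2: add {o, p} — o (Eve) has o→q; p (Eve) has p→s.
A3 = A2; e.g. m (Adam) can still go to r. Fixed point.
From o, successor q is in the attractor (rank 1); the other successor n is not.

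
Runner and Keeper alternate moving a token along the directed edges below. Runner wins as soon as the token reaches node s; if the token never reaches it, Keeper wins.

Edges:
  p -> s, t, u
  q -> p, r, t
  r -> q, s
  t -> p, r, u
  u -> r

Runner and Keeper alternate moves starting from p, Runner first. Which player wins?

Runner

Track states (vertex, player-to-move).
A0 = {(s,Runner), (s,Keeper)}
A1: add {(p,Runner), (r,Runner)}.
(p,Runner) ∈ A1 ⇒ Runner forces the target.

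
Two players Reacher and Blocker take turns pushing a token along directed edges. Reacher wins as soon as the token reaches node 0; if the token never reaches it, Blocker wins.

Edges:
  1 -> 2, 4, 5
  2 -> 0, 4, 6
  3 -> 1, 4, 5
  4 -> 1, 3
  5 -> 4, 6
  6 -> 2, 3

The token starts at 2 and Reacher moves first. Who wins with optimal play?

Track states (vertex, player-to-move).
A0 = {(0,Reacher), (0,Blocker)}
A1: add {(2,Reacher)}.
(2,Reacher) ∈ A1 ⇒ Reacher forces the target.

Reacher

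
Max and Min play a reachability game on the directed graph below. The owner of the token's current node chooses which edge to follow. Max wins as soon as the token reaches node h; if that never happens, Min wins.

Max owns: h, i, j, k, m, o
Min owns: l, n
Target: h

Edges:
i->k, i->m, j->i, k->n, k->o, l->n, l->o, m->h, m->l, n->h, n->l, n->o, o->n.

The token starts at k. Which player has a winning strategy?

A0 = {h}
A1: add {m} — m (Max) has m→h.
A2: add {i} — i (Max) has i→m.
A3: add {j} — j (Max) has j→i.
A4 = A3; e.g. k (Max) has no edge into A3. Fixed point.
k never enters the attractor, so Min can avoid the target forever.

Min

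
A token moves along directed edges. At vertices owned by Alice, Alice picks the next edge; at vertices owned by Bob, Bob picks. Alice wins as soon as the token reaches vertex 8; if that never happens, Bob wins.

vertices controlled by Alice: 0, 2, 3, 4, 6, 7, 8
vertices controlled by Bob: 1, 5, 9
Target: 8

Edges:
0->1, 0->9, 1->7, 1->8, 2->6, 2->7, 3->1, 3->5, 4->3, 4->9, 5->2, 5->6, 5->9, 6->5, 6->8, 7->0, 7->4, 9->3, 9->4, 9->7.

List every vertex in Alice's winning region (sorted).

A0 = {8}
A1: add {6} — 6 (Alice) has 6→8.
A2: add {2} — 2 (Alice) has 2→6.
A3 = A2; e.g. 0 (Alice) has no edge into A2. Fixed point.
Alice's winning region = {2, 6, 8}.

2, 6, 8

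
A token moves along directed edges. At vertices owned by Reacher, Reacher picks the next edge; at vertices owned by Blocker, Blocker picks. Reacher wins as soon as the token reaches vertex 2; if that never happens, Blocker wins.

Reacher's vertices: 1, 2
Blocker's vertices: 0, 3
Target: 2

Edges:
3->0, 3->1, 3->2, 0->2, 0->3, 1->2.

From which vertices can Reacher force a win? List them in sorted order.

1, 2

A0 = {2}
A1: add {1} — 1 (Reacher) has 1→2.
A2 = A1; e.g. 0 (Blocker) can still go to 3. Fixed point.
Reacher's winning region = {1, 2}.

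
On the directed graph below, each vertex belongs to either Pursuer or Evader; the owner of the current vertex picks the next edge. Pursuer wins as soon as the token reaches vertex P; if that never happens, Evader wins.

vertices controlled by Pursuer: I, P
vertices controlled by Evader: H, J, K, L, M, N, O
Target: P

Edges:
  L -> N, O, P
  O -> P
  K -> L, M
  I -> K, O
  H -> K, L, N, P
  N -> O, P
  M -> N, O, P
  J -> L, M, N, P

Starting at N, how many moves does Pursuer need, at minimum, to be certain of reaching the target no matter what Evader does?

2

A0 = {P}
A1: add {O} — O (Evader): all of {P} already in.
A2: add {I, N} — I (Pursuer) has I→O; N (Evader): all of {O, P} already in.
N enters the attractor at level 2, so Pursuer can force the target in 2 moves from there.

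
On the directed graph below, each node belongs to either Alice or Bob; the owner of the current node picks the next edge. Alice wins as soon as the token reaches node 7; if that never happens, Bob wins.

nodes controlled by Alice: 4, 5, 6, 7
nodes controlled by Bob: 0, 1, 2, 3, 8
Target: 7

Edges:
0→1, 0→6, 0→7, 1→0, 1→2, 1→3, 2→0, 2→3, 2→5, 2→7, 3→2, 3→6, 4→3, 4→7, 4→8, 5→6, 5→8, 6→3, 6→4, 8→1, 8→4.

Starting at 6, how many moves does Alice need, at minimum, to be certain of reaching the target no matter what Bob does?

A0 = {7}
A1: add {4} — 4 (Alice) has 4→7.
A2: add {6} — 6 (Alice) has 6→4.
6 enters the attractor at level 2, so Alice can force the target in 2 moves from there.

2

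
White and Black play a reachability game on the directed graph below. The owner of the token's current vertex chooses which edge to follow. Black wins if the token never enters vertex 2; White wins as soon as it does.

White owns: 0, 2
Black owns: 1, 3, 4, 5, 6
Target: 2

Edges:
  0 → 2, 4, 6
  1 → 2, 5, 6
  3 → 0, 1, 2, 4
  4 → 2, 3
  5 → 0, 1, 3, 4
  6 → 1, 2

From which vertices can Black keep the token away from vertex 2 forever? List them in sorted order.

A0 = {2}
A1: add {0} — 0 (White) has 0→2.
A2 = A1; e.g. 1 (Black) can still go to 5. Fixed point.
White's attractor = {0, 2}; Black avoids the target exactly from the complement.

1, 3, 4, 5, 6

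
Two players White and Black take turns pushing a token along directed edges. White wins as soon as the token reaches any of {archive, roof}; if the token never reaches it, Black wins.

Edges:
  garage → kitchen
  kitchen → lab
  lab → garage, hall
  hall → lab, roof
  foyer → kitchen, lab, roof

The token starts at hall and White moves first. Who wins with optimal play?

Track states (vertex, player-to-move).
A0 = {(roof,White), (roof,Black), (archive,White), (archive,Black)}
A1: add {(hall,White), (foyer,White)}.
(hall,White) ∈ A1 ⇒ White forces the target.

White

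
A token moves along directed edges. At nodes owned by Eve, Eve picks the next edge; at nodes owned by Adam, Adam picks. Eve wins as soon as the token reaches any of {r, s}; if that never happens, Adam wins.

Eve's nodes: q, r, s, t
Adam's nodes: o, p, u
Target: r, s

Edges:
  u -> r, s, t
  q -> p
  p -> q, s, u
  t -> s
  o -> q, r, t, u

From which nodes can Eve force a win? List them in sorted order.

A0 = {r, s}
A1: add {t} — t (Eve) has t→s.
A2: add {u} — u (Adam): all of {r, s, t} already in.
A3 = A2; e.g. o (Adam) can still go to q. Fixed point.
Eve's winning region = {r, s, t, u}.

r, s, t, u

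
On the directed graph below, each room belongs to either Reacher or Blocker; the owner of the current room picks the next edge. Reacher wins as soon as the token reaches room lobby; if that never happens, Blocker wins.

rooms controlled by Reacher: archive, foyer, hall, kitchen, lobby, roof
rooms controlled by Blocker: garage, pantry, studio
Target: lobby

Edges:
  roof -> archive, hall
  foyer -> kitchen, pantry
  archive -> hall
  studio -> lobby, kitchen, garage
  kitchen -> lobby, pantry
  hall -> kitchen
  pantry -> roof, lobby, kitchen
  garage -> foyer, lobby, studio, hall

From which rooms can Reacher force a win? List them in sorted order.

A0 = {lobby}
A1: add {kitchen} — kitchen (Reacher) has kitchen→lobby.
A2: add {foyer, hall} — foyer (Reacher) has foyer→kitchen; hall (Reacher) has hall→kitchen.
A3: add {archive, roof} — roof (Reacher) has roof→hall; archive (Reacher) has archive→hall.
A4: add {pantry} — pantry (Blocker): all of {roof, lobby, kitchen} already in.
A5 = A4; e.g. studio (Blocker) can still go to garage. Fixed point.
Reacher's winning region = {archive, foyer, hall, kitchen, lobby, pantry, roof}.

archive, foyer, hall, kitchen, lobby, pantry, roof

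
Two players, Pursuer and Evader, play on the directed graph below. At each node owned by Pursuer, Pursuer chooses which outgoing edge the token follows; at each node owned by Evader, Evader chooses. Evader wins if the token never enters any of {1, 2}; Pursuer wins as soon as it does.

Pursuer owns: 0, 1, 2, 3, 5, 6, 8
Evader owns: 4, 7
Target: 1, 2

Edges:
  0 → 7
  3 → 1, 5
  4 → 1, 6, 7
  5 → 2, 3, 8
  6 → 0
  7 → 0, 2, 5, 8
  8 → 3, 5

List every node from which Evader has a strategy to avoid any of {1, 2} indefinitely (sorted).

A0 = {1, 2}
A1: add {3, 5} — 3 (Pursuer) has 3→1; 5 (Pursuer) has 5→2.
A2: add {8} — 8 (Pursuer) has 8→3.
A3 = A2; e.g. 0 (Pursuer) has no edge into A2. Fixed point.
Pursuer's attractor = {1, 2, 3, 5, 8}; Evader avoids the target exactly from the complement.

0, 4, 6, 7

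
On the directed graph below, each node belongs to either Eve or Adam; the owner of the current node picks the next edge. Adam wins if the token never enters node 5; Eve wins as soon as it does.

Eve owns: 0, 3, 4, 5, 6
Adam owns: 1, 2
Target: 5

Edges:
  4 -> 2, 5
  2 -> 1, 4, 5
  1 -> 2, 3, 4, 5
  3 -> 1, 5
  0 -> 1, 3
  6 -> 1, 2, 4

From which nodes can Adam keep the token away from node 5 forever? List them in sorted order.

A0 = {5}
A1: add {3, 4} — 3 (Eve) has 3→5; 4 (Eve) has 4→5.
A2: add {0, 6} — 0 (Eve) has 0→3; 6 (Eve) has 6→4.
A3 = A2; e.g. 1 (Adam) can still go to 2. Fixed point.
Eve's attractor = {0, 3, 4, 5, 6}; Adam avoids the target exactly from the complement.

1, 2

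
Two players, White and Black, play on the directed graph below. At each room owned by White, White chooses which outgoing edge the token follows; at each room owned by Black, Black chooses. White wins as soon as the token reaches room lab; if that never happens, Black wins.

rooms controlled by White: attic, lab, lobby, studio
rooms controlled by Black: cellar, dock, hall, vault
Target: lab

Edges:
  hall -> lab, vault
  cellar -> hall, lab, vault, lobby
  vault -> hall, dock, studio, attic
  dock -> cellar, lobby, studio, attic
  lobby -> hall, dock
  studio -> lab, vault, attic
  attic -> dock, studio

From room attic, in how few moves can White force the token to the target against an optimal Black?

A0 = {lab}
A1: add {studio} — studio (White) has studio→lab.
A2: add {attic} — attic (White) has attic→studio.
A3 = A2; e.g. hall (Black) can still go to vault. Fixed point.
attic enters the attractor at level 2, so White can force the target in 2 moves from there.

2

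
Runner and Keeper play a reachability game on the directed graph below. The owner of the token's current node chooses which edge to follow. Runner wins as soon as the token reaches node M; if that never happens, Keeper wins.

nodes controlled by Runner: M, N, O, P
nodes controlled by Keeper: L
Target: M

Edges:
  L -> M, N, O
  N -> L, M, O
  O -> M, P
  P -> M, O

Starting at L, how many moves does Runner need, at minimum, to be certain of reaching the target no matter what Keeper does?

2

A0 = {M}
A1: add {N, O, P} — N (Runner) has N→M; O (Runner) has O→M; P (Runner) has P→M.
A2: add {L} — L (Keeper): all of {M, N, O} already in.
A2 = all vertices. Fixed point.
L enters the attractor at level 2, so Runner can force the target in 2 moves from there.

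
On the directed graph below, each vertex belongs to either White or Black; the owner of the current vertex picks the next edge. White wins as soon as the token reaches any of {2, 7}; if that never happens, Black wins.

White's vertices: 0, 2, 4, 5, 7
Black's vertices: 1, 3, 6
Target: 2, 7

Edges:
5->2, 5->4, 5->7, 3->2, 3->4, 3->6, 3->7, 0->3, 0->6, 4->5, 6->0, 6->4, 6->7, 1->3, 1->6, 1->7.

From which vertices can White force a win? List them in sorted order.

2, 4, 5, 7

A0 = {2, 7}
A1: add {5} — 5 (White) has 5→2.
A2: add {4} — 4 (White) has 4→5.
A3 = A2; e.g. 0 (White) has no edge into A2. Fixed point.
White's winning region = {2, 4, 5, 7}.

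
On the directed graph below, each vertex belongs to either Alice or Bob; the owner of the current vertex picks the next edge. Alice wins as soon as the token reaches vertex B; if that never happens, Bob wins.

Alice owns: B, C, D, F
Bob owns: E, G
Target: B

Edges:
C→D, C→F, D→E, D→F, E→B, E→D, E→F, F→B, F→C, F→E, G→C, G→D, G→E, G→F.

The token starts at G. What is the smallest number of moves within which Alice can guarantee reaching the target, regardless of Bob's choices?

4

A0 = {B}
A1: add {F} — F (Alice) has F→B.
A2: add {C, D} — C (Alice) has C→F; D (Alice) has D→F.
A3: add {E} — E (Bob): all of {B, D, F} already in.
A4: add {G} — G (Bob): all of {C, D, E, F} already in.
A4 = all vertices. Fixed point.
G enters the attractor at level 4, so Alice can force the target in 4 moves from there.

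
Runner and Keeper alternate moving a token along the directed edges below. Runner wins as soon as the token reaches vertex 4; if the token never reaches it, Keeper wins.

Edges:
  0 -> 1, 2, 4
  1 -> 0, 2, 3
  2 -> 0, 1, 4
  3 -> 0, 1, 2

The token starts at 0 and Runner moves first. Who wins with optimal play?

Track states (vertex, player-to-move).
A0 = {(4,Runner), (4,Keeper)}
A1: add {(0,Runner), (2,Runner)}.
(0,Runner) ∈ A1 ⇒ Runner forces the target.

Runner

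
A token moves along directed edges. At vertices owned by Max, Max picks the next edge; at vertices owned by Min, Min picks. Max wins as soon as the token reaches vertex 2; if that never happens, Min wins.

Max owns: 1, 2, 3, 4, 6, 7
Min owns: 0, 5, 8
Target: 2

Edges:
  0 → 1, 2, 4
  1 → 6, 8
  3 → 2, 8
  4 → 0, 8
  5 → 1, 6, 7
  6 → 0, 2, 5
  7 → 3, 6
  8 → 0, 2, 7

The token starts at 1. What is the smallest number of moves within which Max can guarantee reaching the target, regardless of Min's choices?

A0 = {2}
A1: add {3, 6} — 3 (Max) has 3→2; 6 (Max) has 6→2.
A2: add {1, 7} — 1 (Max) has 1→6; 7 (Max) has 7→3.
1 enters the attractor at level 2, so Max can force the target in 2 moves from there.

2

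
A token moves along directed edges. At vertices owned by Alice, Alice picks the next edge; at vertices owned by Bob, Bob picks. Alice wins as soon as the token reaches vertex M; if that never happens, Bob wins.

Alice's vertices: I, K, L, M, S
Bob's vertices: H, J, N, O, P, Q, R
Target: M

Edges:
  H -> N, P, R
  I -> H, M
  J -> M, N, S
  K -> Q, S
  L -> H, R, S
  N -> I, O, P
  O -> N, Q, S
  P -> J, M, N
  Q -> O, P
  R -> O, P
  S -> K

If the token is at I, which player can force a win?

A0 = {M}
A1: add {I} — I (Alice) has I→M.
A2 = A1; e.g. H (Bob) can still go to N. Fixed point.
I ∈ A1, so Alice can force the target.

Alice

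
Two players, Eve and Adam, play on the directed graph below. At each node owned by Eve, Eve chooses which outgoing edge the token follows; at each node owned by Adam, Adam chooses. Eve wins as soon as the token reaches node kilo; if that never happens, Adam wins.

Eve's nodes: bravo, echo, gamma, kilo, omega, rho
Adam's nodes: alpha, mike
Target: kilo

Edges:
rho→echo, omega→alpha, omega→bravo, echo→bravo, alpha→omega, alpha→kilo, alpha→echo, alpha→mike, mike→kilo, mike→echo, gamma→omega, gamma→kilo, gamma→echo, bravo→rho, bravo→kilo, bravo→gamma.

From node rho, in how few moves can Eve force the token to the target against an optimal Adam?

A0 = {kilo}
A1: add {bravo, gamma} — gamma (Eve) has gamma→kilo; bravo (Eve) has bravo→kilo.
A2: add {echo, omega} — omega (Eve) has omega→bravo; echo (Eve) has echo→bravo.
A3: add {mike, rho} — rho (Eve) has rho→echo; mike (Adam): all of {kilo, echo} already in.
rho enters the attractor at level 3, so Eve can force the target in 3 moves from there.

3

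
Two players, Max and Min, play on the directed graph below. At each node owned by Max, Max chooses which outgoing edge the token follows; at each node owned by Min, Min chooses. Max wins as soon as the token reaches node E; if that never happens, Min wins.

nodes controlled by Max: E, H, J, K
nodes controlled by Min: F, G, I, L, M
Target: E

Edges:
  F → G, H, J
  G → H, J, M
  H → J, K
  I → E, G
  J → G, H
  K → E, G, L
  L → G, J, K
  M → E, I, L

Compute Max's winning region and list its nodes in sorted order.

A0 = {E}
A1: add {K} — K (Max) has K→E.
A2: add {H} — H (Max) has H→K.
A3: add {J} — J (Max) has J→H.
A4 = A3; e.g. F (Min) can still go to G. Fixed point.
Max's winning region = {E, H, J, K}.

E, H, J, K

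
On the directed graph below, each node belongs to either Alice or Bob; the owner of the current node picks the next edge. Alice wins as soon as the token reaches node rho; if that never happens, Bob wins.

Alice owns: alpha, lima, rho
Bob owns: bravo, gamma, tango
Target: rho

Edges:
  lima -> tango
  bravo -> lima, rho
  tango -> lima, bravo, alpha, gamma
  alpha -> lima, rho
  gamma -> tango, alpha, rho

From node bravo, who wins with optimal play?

Bob

A0 = {rho}
A1: add {alpha} — alpha (Alice) has alpha→rho.
A2 = A1; e.g. lima (Alice) has no edge into A1. Fixed point.
bravo never enters the attractor, so Bob can avoid the target forever.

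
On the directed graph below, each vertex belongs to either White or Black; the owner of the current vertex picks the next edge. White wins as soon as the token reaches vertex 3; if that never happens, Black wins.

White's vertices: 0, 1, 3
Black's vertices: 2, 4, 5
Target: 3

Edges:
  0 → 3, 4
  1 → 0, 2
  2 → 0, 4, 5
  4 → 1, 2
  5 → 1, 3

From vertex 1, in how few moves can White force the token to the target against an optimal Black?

A0 = {3}
A1: add {0} — 0 (White) has 0→3.
A2: add {1} — 1 (White) has 1→0.
1 enters the attractor at level 2, so White can force the target in 2 moves from there.

2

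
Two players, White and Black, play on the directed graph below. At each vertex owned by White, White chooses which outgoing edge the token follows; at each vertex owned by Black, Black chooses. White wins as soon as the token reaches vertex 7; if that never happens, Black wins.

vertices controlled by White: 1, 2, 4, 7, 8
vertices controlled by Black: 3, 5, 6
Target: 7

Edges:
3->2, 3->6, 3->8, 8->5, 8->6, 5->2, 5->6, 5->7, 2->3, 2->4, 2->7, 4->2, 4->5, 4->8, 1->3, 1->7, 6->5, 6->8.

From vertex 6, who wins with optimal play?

A0 = {7}
A1: add {1, 2} — 1 (White) has 1→7; 2 (White) has 2→7.
A2: add {4} — 4 (White) has 4→2.
A3 = A2; e.g. 3 (Black) can still go to 6. Fixed point.
6 never enters the attractor, so Black can avoid the target forever.

Black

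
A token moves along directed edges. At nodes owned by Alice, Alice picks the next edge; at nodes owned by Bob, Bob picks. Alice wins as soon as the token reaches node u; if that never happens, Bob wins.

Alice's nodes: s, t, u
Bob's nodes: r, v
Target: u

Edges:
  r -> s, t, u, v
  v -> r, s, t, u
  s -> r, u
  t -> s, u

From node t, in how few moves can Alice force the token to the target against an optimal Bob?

A0 = {u}
A1: add {s, t} — s (Alice) has s→u; t (Alice) has t→u.
A2 = A1; e.g. r (Bob) can still go to v. Fixed point.
t enters the attractor at level 1, so Alice can force the target in 1 move from there.

1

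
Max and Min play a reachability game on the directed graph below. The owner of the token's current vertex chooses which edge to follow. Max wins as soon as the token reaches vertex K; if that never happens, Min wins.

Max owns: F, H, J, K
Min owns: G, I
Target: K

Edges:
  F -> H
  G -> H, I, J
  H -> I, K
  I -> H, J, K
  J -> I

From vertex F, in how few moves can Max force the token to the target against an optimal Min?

2

A0 = {K}
A1: add {H} — H (Max) has H→K.
A2: add {F} — F (Max) has F→H.
A3 = A2; e.g. G (Min) can still go to I. Fixed point.
F enters the attractor at level 2, so Max can force the target in 2 moves from there.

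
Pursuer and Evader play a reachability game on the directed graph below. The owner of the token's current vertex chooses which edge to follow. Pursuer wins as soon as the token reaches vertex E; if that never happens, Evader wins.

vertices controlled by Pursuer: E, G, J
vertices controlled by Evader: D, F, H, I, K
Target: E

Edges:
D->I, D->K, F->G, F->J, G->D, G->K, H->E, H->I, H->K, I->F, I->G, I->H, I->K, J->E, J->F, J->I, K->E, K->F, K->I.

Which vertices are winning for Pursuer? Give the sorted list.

E, J

A0 = {E}
A1: add {J} — J (Pursuer) has J→E.
A2 = A1; e.g. D (Evader) can still go to I. Fixed point.
Pursuer's winning region = {E, J}.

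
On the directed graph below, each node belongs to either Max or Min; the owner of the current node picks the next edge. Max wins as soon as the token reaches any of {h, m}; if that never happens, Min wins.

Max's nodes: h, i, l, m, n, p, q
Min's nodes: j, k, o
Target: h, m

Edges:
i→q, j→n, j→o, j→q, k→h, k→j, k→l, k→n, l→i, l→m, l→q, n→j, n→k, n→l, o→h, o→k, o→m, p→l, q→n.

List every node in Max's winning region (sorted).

A0 = {h, m}
A1: add {l} — l (Max) has l→m.
A2: add {n, p} — n (Max) has n→l; p (Max) has p→l.
A3: add {q} — q (Max) has q→n.
A4: add {i} — i (Max) has i→q.
A5 = A4; e.g. j (Min) can still go to o. Fixed point.
Max's winning region = {h, i, l, m, n, p, q}.

h, i, l, m, n, p, q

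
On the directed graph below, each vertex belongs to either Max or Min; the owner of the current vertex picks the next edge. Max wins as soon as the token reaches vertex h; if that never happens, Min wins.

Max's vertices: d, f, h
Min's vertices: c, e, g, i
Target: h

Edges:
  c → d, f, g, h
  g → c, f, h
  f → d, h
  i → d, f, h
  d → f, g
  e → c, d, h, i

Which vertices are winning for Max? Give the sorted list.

d, f, h, i

A0 = {h}
A1: add {f} — f (Max) has f→h.
A2: add {d} — d (Max) has d→f.
A3: add {i} — i (Min): all of {d, f, h} already in.
A4 = A3; e.g. c (Min) can still go to g. Fixed point.
Max's winning region = {d, f, h, i}.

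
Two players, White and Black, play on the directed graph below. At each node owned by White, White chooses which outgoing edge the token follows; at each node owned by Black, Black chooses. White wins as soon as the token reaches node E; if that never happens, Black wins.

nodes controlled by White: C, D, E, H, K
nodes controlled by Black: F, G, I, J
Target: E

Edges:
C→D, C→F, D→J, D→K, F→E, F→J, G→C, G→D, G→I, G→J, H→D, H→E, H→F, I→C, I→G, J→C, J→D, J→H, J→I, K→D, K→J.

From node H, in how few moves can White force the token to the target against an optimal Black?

A0 = {E}
A1: add {H} — H (White) has H→E.
A2 = A1; e.g. C (White) has no edge into A1. Fixed point.
H enters the attractor at level 1, so White can force the target in 1 move from there.

1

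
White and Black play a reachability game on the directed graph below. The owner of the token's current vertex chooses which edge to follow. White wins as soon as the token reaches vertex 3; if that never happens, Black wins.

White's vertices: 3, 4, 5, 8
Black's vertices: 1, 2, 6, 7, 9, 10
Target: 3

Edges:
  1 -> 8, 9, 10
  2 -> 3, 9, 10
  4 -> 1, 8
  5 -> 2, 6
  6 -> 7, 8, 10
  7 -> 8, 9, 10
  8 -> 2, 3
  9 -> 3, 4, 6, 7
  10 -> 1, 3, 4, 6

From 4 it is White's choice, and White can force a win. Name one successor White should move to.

8

A0 = {3}
A1: add {8} — 8 (White) has 8→3.
A2: add {4} — 4 (White) has 4→8.
A3 = A2; e.g. 1 (Black) can still go to 9. Fixed point.
From 4, successor 8 is in the attractor (rank 1); the other successor 1 is not.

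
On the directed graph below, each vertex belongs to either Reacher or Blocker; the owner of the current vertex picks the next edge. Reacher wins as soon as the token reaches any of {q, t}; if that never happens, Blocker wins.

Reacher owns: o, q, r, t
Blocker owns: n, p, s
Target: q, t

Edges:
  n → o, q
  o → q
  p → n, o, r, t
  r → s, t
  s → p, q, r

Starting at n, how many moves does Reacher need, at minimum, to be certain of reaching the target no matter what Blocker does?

2

A0 = {q, t}
A1: add {o, r} — o (Reacher) has o→q; r (Reacher) has r→t.
A2: add {n} — n (Blocker): all of {o, q} already in.
n enters the attractor at level 2, so Reacher can force the target in 2 moves from there.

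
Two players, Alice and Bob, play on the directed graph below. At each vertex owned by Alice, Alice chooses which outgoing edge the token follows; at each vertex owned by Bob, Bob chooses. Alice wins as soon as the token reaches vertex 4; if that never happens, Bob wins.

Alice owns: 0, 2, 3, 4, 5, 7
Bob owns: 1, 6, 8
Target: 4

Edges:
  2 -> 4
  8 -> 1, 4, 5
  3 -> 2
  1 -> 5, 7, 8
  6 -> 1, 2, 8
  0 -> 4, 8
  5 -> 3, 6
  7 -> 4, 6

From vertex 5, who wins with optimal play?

A0 = {4}
A1: add {0, 2, 7} — 0 (Alice) has 0→4; 2 (Alice) has 2→4; 7 (Alice) has 7→4.
A2: add {3} — 3 (Alice) has 3→2.
A3: add {5} — 5 (Alice) has 5→3.
A4 = A3; e.g. 1 (Bob) can still go to 8. Fixed point.
5 ∈ A3, so Alice can force the target.

Alice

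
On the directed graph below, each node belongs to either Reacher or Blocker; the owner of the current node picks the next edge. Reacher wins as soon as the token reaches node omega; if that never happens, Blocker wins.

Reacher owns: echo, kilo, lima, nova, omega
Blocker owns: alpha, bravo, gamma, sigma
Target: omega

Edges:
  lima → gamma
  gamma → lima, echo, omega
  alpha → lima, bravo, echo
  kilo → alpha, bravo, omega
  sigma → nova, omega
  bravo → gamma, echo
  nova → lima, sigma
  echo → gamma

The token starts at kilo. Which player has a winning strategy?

A0 = {omega}
A1: add {kilo} — kilo (Reacher) has kilo→omega.
A2 = A1; e.g. lima (Reacher) has no edge into A1. Fixed point.
kilo ∈ A1, so Reacher can force the target.

Reacher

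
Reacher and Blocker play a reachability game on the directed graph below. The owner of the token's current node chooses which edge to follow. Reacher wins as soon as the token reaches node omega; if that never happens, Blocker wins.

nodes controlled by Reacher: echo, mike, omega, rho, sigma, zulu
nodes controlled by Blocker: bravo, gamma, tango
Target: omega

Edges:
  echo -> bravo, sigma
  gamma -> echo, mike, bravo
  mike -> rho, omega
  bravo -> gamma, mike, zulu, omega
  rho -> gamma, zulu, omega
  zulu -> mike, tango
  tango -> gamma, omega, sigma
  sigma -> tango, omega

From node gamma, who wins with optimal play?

A0 = {omega}
A1: add {mike, rho, sigma} — mike (Reacher) has mike→omega; rho (Reacher) has rho→omega; sigma (Reacher) has sigma→omega.
A2: add {echo, zulu} — echo (Reacher) has echo→sigma; zulu (Reacher) has zulu→mike.
A3 = A2; e.g. gamma (Blocker) can still go to bravo. Fixed point.
gamma never enters the attractor, so Blocker can avoid the target forever.

Blocker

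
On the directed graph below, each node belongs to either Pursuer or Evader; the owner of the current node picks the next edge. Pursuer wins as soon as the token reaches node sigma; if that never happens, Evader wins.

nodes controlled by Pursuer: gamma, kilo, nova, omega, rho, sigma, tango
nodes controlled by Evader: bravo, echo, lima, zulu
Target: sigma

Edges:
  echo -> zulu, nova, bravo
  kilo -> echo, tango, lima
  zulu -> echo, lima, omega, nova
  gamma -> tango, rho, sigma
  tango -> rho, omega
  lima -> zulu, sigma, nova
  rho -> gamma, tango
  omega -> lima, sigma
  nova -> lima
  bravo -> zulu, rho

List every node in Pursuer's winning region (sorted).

A0 = {sigma}
A1: add {gamma, omega} — gamma (Pursuer) has gamma→sigma; omega (Pursuer) has omega→sigma.
A2: add {rho, tango} — tango (Pursuer) has tango→omega; rho (Pursuer) has rho→gamma.
A3: add {kilo} — kilo (Pursuer) has kilo→tango.
A4 = A3; e.g. echo (Evader) can still go to zulu. Fixed point.
Pursuer's winning region = {gamma, kilo, omega, rho, sigma, tango}.

gamma, kilo, omega, rho, sigma, tango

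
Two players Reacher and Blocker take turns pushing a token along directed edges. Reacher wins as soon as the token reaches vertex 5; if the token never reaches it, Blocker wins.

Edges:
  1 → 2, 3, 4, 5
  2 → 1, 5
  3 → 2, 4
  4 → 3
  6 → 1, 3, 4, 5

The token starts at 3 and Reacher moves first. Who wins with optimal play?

Track states (vertex, player-to-move).
A0 = {(5,Reacher), (5,Blocker)}
A1: add {(1,Reacher), (2,Reacher), (6,Reacher)}.
A2: add {(2,Blocker)}.
A3: add {(3,Reacher)}.
(3,Reacher) ∈ A3 ⇒ Reacher forces the target.

Reacher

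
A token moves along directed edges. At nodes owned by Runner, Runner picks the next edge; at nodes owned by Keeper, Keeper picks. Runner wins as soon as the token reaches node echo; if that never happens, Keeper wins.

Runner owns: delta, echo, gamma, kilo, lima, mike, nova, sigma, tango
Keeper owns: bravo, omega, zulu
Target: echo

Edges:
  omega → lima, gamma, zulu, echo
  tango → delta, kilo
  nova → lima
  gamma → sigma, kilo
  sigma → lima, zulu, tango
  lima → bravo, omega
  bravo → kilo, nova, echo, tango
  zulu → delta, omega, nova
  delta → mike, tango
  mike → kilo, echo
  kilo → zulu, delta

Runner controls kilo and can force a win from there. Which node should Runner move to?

A0 = {echo}
A1: add {mike} — mike (Runner) has mike→echo.
A2: add {delta} — delta (Runner) has delta→mike.
A3: add {kilo, tango} — kilo (Runner) has kilo→delta; tango (Runner) has tango→delta.
A4: add {gamma, sigma} — gamma (Runner) has gamma→kilo; sigma (Runner) has sigma→tango.
A5 = A4; e.g. bravo (Keeper) can still go to nova. Fixed point.
From kilo, successor delta is in the attractor (rank 2); the other successor zulu is not.

delta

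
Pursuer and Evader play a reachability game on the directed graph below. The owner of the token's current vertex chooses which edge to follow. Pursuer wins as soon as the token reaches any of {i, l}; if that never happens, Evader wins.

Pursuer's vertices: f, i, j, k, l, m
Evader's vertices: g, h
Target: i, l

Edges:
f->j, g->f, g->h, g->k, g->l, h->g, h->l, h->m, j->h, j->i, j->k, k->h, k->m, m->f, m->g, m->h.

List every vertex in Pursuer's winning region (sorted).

f, i, j, k, l, m

A0 = {i, l}
A1: add {j} — j (Pursuer) has j→i.
A2: add {f} — f (Pursuer) has f→j.
A3: add {m} — m (Pursuer) has m→f.
A4: add {k} — k (Pursuer) has k→m.
A5 = A4; e.g. g (Evader) can still go to h. Fixed point.
Pursuer's winning region = {f, i, j, k, l, m}.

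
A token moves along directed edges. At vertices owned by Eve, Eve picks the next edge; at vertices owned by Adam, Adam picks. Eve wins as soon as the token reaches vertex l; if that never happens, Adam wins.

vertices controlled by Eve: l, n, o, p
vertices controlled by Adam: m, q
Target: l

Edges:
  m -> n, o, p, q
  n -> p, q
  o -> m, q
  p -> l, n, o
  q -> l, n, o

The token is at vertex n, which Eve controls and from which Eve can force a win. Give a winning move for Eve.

A0 = {l}
A1: add {p} — p (Eve) has p→l.
A2: add {n} — n (Eve) has n→p.
A3 = A2; e.g. m (Adam) can still go to o. Fixed point.
From n, successor p is in the attractor (rank 1); the other successor q is not.

p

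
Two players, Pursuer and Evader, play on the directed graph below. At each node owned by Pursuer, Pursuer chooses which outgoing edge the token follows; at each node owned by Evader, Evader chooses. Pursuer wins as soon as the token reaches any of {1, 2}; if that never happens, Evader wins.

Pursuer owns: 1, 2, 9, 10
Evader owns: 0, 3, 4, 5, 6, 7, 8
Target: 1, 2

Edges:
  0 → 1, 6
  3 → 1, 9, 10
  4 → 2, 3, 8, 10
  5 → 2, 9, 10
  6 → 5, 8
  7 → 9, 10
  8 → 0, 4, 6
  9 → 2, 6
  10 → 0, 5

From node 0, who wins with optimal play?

A0 = {1, 2}
A1: add {9} — 9 (Pursuer) has 9→2.
A2 = A1; e.g. 0 (Evader) can still go to 6. Fixed point.
0 never enters the attractor, so Evader can avoid the target forever.

Evader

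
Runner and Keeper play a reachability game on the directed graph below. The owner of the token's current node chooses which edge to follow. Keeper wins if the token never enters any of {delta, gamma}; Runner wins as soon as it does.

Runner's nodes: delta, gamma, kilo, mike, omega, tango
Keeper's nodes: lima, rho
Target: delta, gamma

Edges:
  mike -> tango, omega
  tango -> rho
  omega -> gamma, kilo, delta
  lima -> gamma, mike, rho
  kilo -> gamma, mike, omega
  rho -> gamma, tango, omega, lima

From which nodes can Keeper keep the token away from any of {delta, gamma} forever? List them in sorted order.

lima, rho, tango

A0 = {delta, gamma}
A1: add {kilo, omega} — omega (Runner) has omega→gamma; kilo (Runner) has kilo→gamma.
A2: add {mike} — mike (Runner) has mike→omega.
A3 = A2; e.g. tango (Runner) has no edge into A2. Fixed point.
Runner's attractor = {delta, gamma, kilo, mike, omega}; Keeper avoids the target exactly from the complement.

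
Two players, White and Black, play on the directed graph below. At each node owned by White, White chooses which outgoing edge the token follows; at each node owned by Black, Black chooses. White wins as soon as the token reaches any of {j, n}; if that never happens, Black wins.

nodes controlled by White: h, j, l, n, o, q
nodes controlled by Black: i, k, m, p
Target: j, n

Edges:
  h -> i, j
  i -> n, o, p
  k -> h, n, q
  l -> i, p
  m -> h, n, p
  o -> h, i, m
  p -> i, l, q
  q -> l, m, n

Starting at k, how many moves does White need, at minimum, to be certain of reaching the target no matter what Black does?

2

A0 = {j, n}
A1: add {h, q} — h (White) has h→j; q (White) has q→n.
A2: add {k, o} — k (Black): all of {h, n, q} already in; o (White) has o→h.
A3 = A2; e.g. i (Black) can still go to p. Fixed point.
k enters the attractor at level 2, so White can force the target in 2 moves from there.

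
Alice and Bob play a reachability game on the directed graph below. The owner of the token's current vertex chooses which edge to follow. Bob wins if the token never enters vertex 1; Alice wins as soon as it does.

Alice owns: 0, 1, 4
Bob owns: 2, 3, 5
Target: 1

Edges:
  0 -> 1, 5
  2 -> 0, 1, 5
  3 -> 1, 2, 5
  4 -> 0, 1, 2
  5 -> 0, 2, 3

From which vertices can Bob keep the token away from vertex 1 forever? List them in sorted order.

A0 = {1}
A1: add {0, 4} — 0 (Alice) has 0→1; 4 (Alice) has 4→1.
A2 = A1; e.g. 2 (Bob) can still go to 5. Fixed point.
Alice's attractor = {0, 1, 4}; Bob avoids the target exactly from the complement.

2, 3, 5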